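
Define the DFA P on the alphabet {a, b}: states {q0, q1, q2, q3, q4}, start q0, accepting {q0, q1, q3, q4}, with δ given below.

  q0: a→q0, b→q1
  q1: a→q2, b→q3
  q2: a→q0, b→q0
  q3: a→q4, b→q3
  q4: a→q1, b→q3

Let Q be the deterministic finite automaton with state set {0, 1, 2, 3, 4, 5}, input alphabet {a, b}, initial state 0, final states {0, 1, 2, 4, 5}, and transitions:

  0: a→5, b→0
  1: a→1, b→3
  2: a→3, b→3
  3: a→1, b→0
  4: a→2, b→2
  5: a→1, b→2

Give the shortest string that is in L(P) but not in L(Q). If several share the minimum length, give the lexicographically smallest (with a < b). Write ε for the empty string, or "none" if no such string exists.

The string aab is accepted by P but not by Q.
No shorter string lies in the difference, and aab is the lexicographically first length-3 string in L(P) \ L(Q).

aab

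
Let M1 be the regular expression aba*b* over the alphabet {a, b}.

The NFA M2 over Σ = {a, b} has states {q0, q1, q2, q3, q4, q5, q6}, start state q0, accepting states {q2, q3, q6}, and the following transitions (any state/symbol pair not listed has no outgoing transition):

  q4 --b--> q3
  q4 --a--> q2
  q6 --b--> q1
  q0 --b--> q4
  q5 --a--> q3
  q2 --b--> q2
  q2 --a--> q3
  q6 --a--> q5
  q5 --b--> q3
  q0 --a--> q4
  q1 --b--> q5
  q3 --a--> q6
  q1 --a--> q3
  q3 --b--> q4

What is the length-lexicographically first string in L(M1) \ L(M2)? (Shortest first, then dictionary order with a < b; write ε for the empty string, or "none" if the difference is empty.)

The string abb is accepted by M1 but not by M2.
No shorter string lies in the difference, and abb is the lexicographically first length-3 string in L(M1) \ L(M2).

abb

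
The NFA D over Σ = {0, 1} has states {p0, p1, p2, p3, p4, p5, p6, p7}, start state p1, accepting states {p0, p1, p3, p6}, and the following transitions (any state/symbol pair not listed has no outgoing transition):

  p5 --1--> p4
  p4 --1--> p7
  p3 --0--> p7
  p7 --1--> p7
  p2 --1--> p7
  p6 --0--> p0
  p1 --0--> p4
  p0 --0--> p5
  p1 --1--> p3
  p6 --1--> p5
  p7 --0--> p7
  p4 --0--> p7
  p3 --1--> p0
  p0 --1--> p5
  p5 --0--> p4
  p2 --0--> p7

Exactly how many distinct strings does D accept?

3

The useful subgraph on states {p0, p1, p3} is acyclic, so L(D) is finite; the longest accepting path visits 3 useful states, giving maximum string length 2.
Counting accepting paths from p1 by length: 1 of length 0, 1 of length 1, 1 of length 2. Total 3.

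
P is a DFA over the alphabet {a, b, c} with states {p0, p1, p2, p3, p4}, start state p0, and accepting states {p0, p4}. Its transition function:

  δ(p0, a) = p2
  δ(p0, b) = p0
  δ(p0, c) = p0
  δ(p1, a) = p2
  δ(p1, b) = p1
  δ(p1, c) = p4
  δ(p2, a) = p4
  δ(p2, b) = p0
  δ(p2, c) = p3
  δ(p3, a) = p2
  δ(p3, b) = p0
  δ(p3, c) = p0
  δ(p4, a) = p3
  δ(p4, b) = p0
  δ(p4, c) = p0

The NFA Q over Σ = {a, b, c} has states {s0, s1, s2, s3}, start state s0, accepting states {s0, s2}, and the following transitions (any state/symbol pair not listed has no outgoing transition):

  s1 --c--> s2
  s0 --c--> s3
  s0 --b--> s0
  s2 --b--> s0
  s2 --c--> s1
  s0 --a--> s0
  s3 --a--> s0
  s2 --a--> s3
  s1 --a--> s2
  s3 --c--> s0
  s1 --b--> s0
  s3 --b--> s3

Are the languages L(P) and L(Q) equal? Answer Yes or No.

No

The string c is accepted by P but rejected by Q.
So L(P) ≠ L(Q).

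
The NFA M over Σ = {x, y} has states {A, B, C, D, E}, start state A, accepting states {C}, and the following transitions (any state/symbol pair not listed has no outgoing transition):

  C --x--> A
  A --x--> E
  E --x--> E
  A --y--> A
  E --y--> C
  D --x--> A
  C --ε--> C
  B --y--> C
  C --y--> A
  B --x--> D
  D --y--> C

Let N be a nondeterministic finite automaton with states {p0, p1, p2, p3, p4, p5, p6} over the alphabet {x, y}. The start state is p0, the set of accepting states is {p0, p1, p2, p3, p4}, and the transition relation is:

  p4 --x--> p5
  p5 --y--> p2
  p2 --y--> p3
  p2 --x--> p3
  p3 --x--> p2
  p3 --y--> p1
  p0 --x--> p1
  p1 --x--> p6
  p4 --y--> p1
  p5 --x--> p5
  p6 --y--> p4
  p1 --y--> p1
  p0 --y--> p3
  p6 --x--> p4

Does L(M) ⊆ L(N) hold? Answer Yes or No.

Exploring the product automaton M × N from the start pair (A, p0), following both machines on each input symbol, reaches 17 state pairs: (A, p0), (E, p1), (A, p3), (E, p6), (C, p1), (E, p2), (A, p1), (E, p4), (C, p4), (A, p6), (E, p3), (C, p3), (E, p5), (A, p5), (A, p4), (A, p2), (C, p2).
M accepts in {C} and N accepts in {p0, p1, p2, p3, p4}. The reachable pairs whose M-component is accepting are (C, p1), (C, p4), (C, p3), (C, p2); in each of them the N-component is accepting too, so the product for L(M) \ L(N) (M-component accepting, N-component rejecting) has no reachable accepting pair and the difference is empty.
Hence every string in L(M) is also in L(N).

Yes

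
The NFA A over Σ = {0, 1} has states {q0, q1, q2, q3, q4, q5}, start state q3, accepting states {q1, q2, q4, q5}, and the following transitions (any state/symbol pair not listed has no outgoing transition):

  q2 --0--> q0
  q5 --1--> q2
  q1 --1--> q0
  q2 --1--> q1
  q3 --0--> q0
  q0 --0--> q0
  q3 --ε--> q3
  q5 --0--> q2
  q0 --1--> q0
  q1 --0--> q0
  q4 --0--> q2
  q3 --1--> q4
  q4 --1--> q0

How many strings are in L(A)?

3

The useful subgraph on states {q1, q2, q3, q4} is acyclic, so L(A) is finite; the longest accepting path visits 4 useful states, giving maximum string length 3.
Counting accepting paths from q3 by length: 1 of length 1, 1 of length 2, 1 of length 3. Total 3.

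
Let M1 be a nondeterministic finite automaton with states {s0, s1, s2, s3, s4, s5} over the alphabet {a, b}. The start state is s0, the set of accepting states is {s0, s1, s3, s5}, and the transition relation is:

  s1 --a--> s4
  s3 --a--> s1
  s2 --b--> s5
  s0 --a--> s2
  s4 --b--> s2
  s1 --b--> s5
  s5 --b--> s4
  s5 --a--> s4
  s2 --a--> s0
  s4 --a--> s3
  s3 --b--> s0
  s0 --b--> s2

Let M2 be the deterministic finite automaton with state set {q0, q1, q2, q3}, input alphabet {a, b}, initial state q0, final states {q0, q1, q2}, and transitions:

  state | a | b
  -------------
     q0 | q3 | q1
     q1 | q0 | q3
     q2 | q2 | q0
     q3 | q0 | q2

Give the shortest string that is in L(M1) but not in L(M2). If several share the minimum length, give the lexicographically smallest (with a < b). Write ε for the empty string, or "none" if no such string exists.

The string bb is accepted by M1 but not by M2.
No shorter string lies in the difference, and bb is the lexicographically first length-2 string in L(M1) \ L(M2).

bb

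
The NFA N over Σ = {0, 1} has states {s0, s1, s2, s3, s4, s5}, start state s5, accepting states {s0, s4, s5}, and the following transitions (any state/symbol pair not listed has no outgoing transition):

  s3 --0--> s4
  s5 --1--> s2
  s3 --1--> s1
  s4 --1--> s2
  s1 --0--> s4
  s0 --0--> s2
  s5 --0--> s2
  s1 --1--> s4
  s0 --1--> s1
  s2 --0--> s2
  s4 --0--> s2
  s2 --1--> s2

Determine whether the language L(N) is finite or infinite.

The useful states (reachable from s5 and able to reach an accepting state) are {s5}.
Restricted to these states the transition graph has no cycle, so every accepting path has bounded length and L is finite.

finite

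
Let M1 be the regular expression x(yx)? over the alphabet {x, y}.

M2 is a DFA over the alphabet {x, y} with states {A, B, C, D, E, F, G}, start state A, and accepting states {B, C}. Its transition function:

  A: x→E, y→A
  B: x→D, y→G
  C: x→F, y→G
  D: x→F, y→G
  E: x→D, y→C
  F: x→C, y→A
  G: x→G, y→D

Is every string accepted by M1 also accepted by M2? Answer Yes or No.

The string x is in L(M1) but not in L(M2).
So L(M1) ⊄ L(M2).

No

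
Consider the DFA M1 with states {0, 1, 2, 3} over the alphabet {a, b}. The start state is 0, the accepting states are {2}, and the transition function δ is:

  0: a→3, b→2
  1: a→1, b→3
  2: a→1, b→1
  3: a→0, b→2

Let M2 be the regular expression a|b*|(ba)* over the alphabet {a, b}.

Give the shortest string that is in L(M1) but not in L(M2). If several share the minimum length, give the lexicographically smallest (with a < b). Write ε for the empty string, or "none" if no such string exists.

The string ab is accepted by M1 but not by M2.
No shorter string lies in the difference, and ab is the lexicographically first length-2 string in L(M1) \ L(M2).

ab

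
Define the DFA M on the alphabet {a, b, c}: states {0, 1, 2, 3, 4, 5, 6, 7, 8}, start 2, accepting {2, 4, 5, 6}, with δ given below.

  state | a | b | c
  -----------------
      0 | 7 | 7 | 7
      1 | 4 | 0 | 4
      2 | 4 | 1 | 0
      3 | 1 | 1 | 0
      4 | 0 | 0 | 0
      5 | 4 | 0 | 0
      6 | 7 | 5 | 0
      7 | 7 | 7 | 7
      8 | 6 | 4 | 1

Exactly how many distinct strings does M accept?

4

The useful subgraph on states {1, 2, 4} is acyclic, so L(M) is finite; the longest accepting path visits 3 useful states, giving maximum string length 2.
Counting accepting paths from 2 by length: 1 of length 0, 1 of length 1, 2 of length 2. Total 4.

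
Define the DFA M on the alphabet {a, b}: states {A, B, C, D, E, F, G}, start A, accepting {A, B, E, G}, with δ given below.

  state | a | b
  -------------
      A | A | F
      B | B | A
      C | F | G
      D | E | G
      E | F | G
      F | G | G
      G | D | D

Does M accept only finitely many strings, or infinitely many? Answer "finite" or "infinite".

State A is reachable from the start and can reach an accepting state, and it lies on the cycle A → A.
Traversing that cycle any number of times yields accepted strings of unbounded length, so the language is infinite.

infinite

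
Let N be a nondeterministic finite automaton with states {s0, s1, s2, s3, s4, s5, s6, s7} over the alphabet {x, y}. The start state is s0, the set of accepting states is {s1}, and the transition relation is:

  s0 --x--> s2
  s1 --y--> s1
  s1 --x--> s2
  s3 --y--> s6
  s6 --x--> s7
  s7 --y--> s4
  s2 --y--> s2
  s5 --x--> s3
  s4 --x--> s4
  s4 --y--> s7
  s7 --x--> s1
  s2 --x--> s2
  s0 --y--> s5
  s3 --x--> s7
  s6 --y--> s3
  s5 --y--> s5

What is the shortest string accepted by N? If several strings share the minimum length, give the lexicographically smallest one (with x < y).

A breadth-first search from s0 reaches an accepting state first via the path s0 → s5 → s3 → s7 → s1 on input yxxx.
No string of length < 4 is accepted (BFS exhausts all shorter strings without reaching an accepting state), and yxxx is the lexicographically least accepting string of length 4.

yxxx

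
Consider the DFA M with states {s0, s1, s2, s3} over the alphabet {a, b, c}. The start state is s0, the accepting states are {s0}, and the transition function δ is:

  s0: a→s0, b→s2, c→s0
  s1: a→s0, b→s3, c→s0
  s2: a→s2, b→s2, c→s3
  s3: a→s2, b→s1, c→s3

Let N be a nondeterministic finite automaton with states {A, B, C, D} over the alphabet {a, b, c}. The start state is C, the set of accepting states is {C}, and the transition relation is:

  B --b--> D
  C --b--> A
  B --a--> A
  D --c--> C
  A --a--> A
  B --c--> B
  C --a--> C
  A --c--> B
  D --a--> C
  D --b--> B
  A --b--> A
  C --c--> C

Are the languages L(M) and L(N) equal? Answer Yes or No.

Yes

Exploring the product automaton M × N from the start pair (s0, C), following both machines on each input symbol, reaches 4 state pairs: (s0, C), (s2, A), (s3, B), (s1, D).
M accepts in {s0} and N accepts in {C}. In every reachable pair the two components are either both accepting — (s0, C) — or both non-accepting, so no string is accepted by exactly one of the machines: L(M) \ L(N) and L(N) \ L(M) are both empty.
Hence every string is accepted by M iff it is accepted by N, and the two languages coincide.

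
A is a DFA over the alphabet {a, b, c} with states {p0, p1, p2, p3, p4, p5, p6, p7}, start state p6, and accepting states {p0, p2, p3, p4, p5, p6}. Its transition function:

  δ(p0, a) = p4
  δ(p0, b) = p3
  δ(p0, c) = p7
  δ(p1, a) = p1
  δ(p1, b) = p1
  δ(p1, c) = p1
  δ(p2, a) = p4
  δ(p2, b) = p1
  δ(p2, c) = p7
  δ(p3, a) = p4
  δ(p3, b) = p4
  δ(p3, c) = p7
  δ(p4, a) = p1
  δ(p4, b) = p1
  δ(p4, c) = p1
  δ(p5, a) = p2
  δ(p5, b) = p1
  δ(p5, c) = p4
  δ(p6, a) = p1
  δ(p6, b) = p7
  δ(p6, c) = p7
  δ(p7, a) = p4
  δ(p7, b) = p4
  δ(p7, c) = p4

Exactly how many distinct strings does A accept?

7

The useful subgraph on states {p4, p6, p7} is acyclic, so L(A) is finite; the longest accepting path visits 3 useful states, giving maximum string length 2.
Counting accepting paths from p6 by length: 1 of length 0, 6 of length 2. Total 7.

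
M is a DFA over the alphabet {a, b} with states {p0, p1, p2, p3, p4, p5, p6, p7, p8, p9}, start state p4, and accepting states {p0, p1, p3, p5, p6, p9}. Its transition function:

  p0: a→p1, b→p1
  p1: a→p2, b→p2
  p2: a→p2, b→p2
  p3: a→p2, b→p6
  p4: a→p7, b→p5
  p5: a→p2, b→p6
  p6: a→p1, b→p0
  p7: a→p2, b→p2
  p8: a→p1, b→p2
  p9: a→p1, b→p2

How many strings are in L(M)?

The useful subgraph on states {p0, p1, p4, p5, p6} is acyclic, so L(M) is finite; the longest accepting path visits 5 useful states, giving maximum string length 4.
Counting accepting paths from p4 by length: 1 of length 1, 1 of length 2, 2 of length 3, 2 of length 4. Total 6.

6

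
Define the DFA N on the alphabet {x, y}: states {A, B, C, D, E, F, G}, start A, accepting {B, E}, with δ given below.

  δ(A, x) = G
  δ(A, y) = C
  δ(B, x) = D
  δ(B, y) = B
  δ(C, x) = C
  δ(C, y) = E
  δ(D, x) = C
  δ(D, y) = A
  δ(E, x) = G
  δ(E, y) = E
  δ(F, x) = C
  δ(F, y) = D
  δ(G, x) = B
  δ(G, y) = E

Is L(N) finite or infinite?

State C is reachable from the start and can reach an accepting state, and it lies on the cycle C → C.
Traversing that cycle any number of times yields accepted strings of unbounded length, so the language is infinite.

infinite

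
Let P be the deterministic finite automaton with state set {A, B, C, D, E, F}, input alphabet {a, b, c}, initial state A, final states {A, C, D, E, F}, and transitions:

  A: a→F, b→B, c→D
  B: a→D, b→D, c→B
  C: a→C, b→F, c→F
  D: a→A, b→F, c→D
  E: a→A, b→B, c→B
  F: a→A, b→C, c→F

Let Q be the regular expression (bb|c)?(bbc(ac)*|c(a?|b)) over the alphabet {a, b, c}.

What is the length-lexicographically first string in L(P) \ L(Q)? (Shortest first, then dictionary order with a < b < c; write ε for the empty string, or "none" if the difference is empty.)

The empty string ε is accepted by P but not by Q.
Since ε is the unique shortest string, it is the required witness.

ε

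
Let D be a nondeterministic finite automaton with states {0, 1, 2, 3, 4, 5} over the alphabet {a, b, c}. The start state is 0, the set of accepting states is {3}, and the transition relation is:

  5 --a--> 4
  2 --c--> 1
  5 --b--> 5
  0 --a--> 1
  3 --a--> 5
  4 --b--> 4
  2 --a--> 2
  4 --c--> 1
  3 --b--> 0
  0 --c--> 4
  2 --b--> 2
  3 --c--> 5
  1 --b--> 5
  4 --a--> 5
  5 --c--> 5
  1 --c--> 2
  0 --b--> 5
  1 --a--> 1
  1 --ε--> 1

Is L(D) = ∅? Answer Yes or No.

The states reachable from the start state are {0, 1, 2, 4, 5}.
None of the accepting states {3} is reachable, so no string is accepted and L(D) = ∅.

Yes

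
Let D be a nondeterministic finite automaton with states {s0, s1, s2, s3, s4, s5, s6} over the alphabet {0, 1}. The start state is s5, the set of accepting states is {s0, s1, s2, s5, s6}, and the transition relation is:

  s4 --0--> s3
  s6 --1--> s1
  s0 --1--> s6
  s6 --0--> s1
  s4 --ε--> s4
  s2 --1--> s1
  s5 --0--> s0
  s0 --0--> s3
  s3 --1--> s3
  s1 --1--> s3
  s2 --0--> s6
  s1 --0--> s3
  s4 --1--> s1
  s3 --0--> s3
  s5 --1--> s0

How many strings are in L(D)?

The useful subgraph on states {s0, s1, s5, s6} is acyclic, so L(D) is finite; the longest accepting path visits 4 useful states, giving maximum string length 3.
Counting accepting paths from s5 by length: 1 of length 0, 2 of length 1, 2 of length 2, 4 of length 3. Total 9.

9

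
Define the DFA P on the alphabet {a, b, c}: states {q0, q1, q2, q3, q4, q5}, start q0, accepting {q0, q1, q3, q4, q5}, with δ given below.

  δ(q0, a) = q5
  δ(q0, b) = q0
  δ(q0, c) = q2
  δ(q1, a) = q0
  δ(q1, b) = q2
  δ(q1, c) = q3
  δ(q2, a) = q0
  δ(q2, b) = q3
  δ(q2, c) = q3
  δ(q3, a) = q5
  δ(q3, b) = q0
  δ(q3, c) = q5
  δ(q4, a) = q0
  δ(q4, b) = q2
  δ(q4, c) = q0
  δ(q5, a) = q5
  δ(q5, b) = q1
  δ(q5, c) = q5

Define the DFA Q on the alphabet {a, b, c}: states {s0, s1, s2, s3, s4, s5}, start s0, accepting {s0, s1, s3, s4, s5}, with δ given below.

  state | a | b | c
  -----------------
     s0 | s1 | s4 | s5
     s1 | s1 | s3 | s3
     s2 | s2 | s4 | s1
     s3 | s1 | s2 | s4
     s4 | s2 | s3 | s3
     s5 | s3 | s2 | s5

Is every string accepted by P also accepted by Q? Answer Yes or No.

No

The string ba is in L(P) but not in L(Q).
So L(P) ⊄ L(Q).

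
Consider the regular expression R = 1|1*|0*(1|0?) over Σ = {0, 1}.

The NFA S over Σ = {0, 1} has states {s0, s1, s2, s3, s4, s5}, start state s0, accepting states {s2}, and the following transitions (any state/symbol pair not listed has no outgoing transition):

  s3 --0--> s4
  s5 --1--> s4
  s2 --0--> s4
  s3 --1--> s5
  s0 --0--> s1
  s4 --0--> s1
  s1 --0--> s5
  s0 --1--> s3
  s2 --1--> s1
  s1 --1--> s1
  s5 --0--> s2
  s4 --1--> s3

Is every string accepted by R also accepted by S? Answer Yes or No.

The empty string ε is in L(R) but not in L(S).
So L(R) ⊄ L(S).

No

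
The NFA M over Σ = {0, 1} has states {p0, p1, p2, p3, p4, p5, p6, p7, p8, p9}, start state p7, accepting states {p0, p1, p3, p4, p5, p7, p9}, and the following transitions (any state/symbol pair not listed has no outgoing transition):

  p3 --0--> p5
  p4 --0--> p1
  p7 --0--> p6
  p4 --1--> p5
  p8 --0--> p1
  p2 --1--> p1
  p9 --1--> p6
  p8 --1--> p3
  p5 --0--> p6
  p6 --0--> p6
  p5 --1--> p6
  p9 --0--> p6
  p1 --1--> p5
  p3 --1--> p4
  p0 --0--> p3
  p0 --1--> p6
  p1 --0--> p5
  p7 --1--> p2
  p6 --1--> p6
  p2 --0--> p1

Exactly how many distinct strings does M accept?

The useful subgraph on states {p1, p2, p5, p7} is acyclic, so L(M) is finite; the longest accepting path visits 4 useful states, giving maximum string length 3.
Counting accepting paths from p7 by length: 1 of length 0, 2 of length 2, 4 of length 3. Total 7.

7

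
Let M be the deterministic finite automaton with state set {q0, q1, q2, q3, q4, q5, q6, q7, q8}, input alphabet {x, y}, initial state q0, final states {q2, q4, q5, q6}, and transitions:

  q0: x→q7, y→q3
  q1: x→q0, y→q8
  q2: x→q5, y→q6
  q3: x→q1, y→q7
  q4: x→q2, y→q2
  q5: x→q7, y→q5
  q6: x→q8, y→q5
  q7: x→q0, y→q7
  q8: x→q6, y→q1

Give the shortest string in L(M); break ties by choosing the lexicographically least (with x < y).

A breadth-first search from q0 reaches an accepting state first via the path q0 → q3 → q1 → q8 → q6 on input yxyx.
No string of length < 4 is accepted (BFS exhausts all shorter strings without reaching an accepting state), and yxyx is the lexicographically least accepting string of length 4.

yxyx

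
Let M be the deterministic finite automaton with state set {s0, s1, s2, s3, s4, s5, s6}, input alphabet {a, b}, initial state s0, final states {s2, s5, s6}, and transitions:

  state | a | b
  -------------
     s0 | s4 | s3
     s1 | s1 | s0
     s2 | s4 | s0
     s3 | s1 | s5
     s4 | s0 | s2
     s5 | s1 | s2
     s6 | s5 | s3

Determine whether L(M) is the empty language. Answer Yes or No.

The string ab is accepted: the run s0 → s4 → s2 ends in the accepting state s2.
Since at least one string is accepted, L(M) is not empty.

No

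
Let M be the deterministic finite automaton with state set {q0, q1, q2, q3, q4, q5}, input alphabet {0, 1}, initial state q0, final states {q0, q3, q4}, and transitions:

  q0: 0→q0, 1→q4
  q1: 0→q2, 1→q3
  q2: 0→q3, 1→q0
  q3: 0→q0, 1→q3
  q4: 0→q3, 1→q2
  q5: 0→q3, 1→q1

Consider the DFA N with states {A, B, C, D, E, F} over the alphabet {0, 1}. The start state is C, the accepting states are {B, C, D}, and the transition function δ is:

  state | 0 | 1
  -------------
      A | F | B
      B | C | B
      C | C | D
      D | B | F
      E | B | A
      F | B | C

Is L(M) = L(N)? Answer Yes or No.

Exploring the product automaton M × N from the start pair (q0, C), following both machines on each input symbol, reaches 4 state pairs: (q0, C), (q4, D), (q3, B), (q2, F).
M accepts in {q0, q3, q4} and N accepts in {B, C, D}. In every reachable pair the two components are either both accepting — (q0, C), (q4, D), (q3, B) — or both non-accepting, so no string is accepted by exactly one of the machines: L(M) \ L(N) and L(N) \ L(M) are both empty.
Hence every string is accepted by M iff it is accepted by N, and the two languages coincide.

Yes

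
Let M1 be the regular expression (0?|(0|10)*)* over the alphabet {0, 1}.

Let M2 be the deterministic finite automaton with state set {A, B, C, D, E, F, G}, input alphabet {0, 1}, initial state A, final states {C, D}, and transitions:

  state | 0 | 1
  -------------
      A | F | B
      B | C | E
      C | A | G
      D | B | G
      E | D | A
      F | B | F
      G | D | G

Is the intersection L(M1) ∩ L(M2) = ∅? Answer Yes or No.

No

The string 10 is accepted by both M1 and M2.
Hence L(M1) ∩ L(M2) ≠ ∅.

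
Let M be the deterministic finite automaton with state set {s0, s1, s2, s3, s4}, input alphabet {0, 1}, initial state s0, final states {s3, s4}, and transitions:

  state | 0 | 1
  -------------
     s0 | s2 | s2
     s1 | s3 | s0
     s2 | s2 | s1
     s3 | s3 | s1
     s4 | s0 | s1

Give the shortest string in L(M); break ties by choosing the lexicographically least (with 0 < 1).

A breadth-first search from s0 reaches an accepting state first via the path s0 → s2 → s1 → s3 on input 010.
No string of length < 3 is accepted (BFS exhausts all shorter strings without reaching an accepting state), and 010 is the lexicographically least accepting string of length 3.

010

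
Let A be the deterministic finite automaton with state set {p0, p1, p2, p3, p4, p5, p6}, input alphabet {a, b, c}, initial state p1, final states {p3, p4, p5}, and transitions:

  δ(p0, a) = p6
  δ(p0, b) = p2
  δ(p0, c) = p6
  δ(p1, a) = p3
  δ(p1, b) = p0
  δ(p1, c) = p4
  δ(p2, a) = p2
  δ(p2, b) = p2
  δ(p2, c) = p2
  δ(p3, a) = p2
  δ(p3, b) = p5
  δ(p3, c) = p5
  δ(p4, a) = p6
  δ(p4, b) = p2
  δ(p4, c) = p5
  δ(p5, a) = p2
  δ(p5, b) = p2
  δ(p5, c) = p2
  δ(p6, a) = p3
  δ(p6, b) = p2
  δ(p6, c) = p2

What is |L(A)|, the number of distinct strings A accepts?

The useful subgraph on states {p0, p1, p3, p4, p5, p6} is acyclic, so L(A) is finite; the longest accepting path visits 5 useful states, giving maximum string length 4.
Counting accepting paths from p1 by length: 2 of length 1, 3 of length 2, 3 of length 3, 6 of length 4. Total 14.

14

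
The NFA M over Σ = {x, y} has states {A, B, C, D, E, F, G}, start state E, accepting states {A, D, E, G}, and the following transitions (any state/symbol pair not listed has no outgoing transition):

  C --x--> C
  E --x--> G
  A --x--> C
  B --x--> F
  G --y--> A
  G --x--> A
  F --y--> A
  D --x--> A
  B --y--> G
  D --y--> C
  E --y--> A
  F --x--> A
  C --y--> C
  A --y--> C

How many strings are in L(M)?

5

The useful subgraph on states {A, E, G} is acyclic, so L(M) is finite; the longest accepting path visits 3 useful states, giving maximum string length 2.
Counting accepting paths from E by length: 1 of length 0, 2 of length 1, 2 of length 2. Total 5.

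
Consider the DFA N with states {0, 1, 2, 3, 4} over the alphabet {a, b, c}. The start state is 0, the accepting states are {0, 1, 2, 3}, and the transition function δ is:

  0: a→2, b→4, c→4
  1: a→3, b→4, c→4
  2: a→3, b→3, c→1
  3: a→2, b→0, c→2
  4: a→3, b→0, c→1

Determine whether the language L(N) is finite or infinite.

State 0 is reachable from the start and can reach an accepting state, and it lies on the cycle 0 → 2 → 1 → 3 → 0.
Traversing that cycle any number of times yields accepted strings of unbounded length, so the language is infinite.

infinite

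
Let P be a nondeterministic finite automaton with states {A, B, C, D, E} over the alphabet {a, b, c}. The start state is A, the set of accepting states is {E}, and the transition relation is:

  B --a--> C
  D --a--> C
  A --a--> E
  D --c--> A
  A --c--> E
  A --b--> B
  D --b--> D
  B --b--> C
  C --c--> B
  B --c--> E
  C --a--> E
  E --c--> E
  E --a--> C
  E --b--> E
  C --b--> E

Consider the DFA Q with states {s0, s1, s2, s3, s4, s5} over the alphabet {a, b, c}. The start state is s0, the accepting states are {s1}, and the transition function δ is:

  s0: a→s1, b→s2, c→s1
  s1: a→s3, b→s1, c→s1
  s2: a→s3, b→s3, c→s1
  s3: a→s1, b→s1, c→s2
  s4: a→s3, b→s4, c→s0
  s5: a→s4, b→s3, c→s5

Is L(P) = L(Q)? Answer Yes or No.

Exploring the product automaton P × Q from the start pair (A, s0), following both machines on each input symbol, reaches 4 state pairs: (A, s0), (E, s1), (B, s2), (C, s3).
P accepts in {E} and Q accepts in {s1}. In every reachable pair the two components are either both accepting — (E, s1) — or both non-accepting, so no string is accepted by exactly one of the machines: L(P) \ L(Q) and L(Q) \ L(P) are both empty.
Hence every string is accepted by P iff it is accepted by Q, and the two languages coincide.

Yes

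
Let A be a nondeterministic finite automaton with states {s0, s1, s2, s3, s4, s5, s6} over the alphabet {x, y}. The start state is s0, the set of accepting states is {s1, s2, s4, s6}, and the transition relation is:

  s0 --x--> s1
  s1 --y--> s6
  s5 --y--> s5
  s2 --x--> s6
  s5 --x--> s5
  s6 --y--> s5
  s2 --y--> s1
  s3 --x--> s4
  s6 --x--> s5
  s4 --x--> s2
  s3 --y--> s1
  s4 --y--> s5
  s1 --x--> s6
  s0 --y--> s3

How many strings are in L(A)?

12

The useful subgraph on states {s0, s1, s2, s3, s4, s6} is acyclic, so L(A) is finite; the longest accepting path visits 6 useful states, giving maximum string length 5.
Counting accepting paths from s0 by length: 1 of length 1, 4 of length 2, 3 of length 3, 2 of length 4, 2 of length 5. Total 12.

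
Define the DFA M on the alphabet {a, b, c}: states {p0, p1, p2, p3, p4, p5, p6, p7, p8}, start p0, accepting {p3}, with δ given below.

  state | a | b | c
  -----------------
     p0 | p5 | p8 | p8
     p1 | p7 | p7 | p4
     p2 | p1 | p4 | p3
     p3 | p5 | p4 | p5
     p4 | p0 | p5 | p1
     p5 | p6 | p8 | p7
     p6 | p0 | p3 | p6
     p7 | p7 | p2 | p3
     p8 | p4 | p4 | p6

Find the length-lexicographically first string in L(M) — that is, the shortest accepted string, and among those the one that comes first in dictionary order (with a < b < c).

A breadth-first search from p0 reaches an accepting state first via the path p0 → p5 → p6 → p3 on input aab.
No string of length < 3 is accepted (BFS exhausts all shorter strings without reaching an accepting state), and aab is the lexicographically least accepting string of length 3.

aab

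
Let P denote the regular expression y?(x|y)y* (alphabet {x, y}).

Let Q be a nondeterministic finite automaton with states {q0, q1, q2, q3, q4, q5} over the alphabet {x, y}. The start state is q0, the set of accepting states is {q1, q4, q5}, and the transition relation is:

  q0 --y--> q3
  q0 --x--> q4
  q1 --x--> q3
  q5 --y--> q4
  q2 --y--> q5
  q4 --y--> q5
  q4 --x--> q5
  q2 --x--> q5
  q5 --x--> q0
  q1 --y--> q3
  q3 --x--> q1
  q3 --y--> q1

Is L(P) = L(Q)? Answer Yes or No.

The string y is accepted by P but rejected by Q.
So L(P) ≠ L(Q).

No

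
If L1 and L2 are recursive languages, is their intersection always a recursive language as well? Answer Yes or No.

Yes

Run both deciders on the input and accept iff both accept; the combined machine always halts.
So the recursive languages are closed under intersection.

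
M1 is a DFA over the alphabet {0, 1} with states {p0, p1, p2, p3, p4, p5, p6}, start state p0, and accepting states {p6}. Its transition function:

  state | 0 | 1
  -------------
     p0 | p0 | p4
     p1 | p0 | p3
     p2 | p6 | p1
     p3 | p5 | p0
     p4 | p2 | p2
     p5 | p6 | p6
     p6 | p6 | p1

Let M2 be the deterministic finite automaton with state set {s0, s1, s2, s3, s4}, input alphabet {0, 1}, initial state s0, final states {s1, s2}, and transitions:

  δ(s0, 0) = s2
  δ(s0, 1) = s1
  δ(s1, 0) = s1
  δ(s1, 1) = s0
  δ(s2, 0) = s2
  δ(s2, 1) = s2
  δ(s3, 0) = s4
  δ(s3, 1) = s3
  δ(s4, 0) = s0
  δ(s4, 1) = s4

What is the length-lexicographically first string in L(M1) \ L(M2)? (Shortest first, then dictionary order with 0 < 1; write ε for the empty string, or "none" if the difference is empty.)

The string 101101 is accepted by M1 but not by M2.
No shorter string lies in the difference, and 101101 is the lexicographically first length-6 string in L(M1) \ L(M2).

101101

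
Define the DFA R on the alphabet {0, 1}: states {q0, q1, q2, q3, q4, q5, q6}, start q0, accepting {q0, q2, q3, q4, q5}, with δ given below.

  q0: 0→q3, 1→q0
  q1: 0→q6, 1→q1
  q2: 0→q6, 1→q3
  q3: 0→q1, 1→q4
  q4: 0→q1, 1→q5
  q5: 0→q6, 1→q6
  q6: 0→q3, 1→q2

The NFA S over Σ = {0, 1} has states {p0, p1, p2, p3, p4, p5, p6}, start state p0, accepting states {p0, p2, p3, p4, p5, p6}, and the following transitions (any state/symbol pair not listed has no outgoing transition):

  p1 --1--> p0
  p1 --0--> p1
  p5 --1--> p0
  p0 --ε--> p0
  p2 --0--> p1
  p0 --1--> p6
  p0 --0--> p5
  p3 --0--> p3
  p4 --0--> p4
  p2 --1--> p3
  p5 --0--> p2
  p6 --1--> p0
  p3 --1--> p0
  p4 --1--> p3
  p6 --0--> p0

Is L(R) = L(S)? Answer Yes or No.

No

The string 0000 is accepted by R but rejected by S.
So L(R) ≠ L(S).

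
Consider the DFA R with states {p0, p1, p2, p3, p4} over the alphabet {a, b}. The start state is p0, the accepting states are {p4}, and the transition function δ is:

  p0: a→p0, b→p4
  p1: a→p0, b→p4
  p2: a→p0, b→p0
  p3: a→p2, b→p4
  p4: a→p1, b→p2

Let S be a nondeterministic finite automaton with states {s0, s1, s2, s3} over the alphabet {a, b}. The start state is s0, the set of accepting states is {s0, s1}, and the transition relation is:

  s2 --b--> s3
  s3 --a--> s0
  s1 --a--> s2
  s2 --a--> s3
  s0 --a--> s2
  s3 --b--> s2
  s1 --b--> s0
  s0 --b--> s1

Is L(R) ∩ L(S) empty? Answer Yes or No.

The string b is accepted by both R and S.
Hence L(R) ∩ L(S) ≠ ∅.

No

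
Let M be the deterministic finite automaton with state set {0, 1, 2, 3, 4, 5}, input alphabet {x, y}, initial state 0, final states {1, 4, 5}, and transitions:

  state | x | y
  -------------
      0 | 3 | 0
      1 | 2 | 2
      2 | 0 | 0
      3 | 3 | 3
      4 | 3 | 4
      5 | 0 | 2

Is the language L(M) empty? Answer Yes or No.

The states reachable from the start state are {0, 3}.
None of the accepting states {1, 4, 5} is reachable, so no string is accepted and L(M) = ∅.

Yes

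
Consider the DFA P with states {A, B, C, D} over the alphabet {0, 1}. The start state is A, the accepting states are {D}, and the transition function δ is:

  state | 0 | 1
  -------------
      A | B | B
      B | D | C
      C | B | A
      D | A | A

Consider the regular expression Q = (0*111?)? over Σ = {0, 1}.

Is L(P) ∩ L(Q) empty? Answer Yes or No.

Yes

Converting the expression Q to a DFA (subset construction, then merging equivalent states) gives the minimal DFA with states {q0, q1, q2, q3, q4, q5}, start state q0, accepting states {q0, q4, q5} and transitions q0: 0→q1, 1→q2; q1: 0→q1, 1→q2; q2: 0→q3, 1→q4; q3: 0→q3, 1→q3; q4: 0→q3, 1→q5; q5: 0→q3, 1→q3.
Exploring the product automaton P × Q from the start pair (A, q0), following both machines on each input symbol, reaches 17 state pairs: (A, q0), (B, q1), (B, q2), (D, q1), (C, q2), (D, q3), (C, q4), (A, q1), (A, q2), (B, q3), (A, q4), (A, q3), (A, q5), (B, q4), (C, q3), (B, q5), (C, q5).
P accepts in {D} and Q accepts in {q0, q4, q5}; no reachable pair has both components accepting, so no string drives both machines to acceptance simultaneously and L(P) ∩ L(Q) = ∅.
So no string is accepted by both, and the intersection is empty.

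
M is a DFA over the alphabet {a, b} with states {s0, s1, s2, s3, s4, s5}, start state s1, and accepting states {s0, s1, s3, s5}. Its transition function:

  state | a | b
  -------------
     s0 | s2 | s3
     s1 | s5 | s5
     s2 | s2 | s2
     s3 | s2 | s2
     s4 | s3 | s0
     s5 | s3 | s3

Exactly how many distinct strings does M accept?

7

The useful subgraph on states {s1, s3, s5} is acyclic, so L(M) is finite; the longest accepting path visits 3 useful states, giving maximum string length 2.
Counting accepting paths from s1 by length: 1 of length 0, 2 of length 1, 4 of length 2. Total 7.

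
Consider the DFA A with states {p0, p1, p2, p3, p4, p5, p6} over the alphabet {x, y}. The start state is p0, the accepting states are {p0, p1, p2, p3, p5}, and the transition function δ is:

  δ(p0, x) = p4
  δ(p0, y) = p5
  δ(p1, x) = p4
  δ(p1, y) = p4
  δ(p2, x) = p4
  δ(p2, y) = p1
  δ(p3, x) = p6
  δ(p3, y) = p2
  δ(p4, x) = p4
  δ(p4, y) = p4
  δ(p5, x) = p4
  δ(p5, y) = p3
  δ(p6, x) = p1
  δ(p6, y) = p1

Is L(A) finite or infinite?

The useful states (reachable from p0 and able to reach an accepting state) are {p0, p1, p2, p3, p5, p6}.
Restricted to these states the transition graph has no cycle, so every accepting path has bounded length and L is finite.

finite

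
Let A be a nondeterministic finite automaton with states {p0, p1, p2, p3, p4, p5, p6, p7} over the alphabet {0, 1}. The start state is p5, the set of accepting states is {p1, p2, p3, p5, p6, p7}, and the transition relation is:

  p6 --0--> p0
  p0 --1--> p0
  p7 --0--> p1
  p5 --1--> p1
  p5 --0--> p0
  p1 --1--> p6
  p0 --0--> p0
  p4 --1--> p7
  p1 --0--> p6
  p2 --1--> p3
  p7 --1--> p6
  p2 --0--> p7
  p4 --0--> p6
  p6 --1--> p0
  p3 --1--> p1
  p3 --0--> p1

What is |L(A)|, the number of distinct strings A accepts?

4

The useful subgraph on states {p1, p5, p6} is acyclic, so L(A) is finite; the longest accepting path visits 3 useful states, giving maximum string length 2.
Counting accepting paths from p5 by length: 1 of length 0, 1 of length 1, 2 of length 2. Total 4.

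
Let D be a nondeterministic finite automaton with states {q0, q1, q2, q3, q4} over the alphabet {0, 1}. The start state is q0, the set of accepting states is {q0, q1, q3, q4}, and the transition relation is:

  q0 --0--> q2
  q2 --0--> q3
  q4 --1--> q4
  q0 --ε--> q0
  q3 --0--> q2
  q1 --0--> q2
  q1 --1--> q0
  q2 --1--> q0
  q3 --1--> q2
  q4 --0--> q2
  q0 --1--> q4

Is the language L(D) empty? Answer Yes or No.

The empty string ε is accepted: the run q0 ends in the accepting state q0.
Since at least one string is accepted, L(D) is not empty.

No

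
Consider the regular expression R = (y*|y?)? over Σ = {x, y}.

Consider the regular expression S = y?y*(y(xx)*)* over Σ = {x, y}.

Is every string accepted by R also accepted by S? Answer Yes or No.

Converting the expression R to a DFA (subset construction, then merging equivalent states) gives the minimal DFA with states {r0, r1}, start state r0, accepting states {r0} and transitions r0: x→r1, y→r0; r1: x→r1, y→r1.
Converting the expression S to a DFA (subset construction, then merging equivalent states) gives the minimal DFA with states {s0, s1, s2, s3}, start state s0, accepting states {s0, s2} and transitions s0: x→s1, y→s2; s1: x→s1, y→s1; s2: x→s3, y→s2; s3: x→s2, y→s1.
Exploring the product automaton R × S from the start pair (r0, s0), following both machines on each input symbol, reaches 5 state pairs: (r0, s0), (r1, s1), (r0, s2), (r1, s3), (r1, s2).
R accepts in {r0} and S accepts in {s0, s2}. The reachable pairs whose R-component is accepting are (r0, s0), (r0, s2); in each of them the S-component is accepting too, so the product for L(R) \ L(S) (R-component accepting, S-component rejecting) has no reachable accepting pair and the difference is empty.
Hence every string in L(R) is also in L(S).

Yes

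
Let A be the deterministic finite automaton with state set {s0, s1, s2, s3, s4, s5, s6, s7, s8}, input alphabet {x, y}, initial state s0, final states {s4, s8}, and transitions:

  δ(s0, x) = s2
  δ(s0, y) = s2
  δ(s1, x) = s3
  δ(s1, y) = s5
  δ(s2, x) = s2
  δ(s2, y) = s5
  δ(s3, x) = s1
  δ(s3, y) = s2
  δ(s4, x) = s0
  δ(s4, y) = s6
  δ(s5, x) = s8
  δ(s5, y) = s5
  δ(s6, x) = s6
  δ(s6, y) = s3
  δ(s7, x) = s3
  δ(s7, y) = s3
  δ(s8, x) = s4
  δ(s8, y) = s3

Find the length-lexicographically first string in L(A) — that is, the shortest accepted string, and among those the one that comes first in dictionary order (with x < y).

A breadth-first search from s0 reaches an accepting state first via the path s0 → s2 → s5 → s8 on input xyx.
No string of length < 3 is accepted (BFS exhausts all shorter strings without reaching an accepting state), and xyx is the lexicographically least accepting string of length 3.

xyx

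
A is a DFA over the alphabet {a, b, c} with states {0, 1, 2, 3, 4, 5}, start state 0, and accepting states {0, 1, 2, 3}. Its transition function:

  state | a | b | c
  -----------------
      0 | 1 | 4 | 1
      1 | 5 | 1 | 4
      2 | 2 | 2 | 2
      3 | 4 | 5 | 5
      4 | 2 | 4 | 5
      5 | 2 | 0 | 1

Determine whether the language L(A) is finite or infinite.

State 1 is reachable from the start and can reach an accepting state, and it lies on the cycle 1 → 1.
Traversing that cycle any number of times yields accepted strings of unbounded length, so the language is infinite.

infinite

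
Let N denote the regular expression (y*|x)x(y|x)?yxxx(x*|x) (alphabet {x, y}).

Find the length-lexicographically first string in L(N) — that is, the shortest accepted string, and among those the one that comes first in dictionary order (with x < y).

xyxxx

By inspection of the expression, no string of length less than 5 matches, and xyxxx is the lexicographically first match of length 5.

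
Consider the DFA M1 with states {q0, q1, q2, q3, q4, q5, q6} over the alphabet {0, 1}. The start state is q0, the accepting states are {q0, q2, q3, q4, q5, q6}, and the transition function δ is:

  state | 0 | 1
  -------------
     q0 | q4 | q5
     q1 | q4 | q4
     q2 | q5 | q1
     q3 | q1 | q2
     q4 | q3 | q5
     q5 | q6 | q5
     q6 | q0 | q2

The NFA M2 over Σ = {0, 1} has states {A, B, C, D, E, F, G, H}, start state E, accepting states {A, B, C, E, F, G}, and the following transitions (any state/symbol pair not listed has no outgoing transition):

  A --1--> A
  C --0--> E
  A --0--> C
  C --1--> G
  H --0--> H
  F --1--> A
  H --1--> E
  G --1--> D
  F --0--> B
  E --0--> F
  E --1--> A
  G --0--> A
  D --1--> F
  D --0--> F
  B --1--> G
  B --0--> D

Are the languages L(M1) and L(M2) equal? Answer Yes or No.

Yes

Exploring the product automaton M1 × M2 from the start pair (q0, E), following both machines on each input symbol, reaches 7 state pairs: (q0, E), (q4, F), (q5, A), (q3, B), (q6, C), (q1, D), (q2, G).
M1 accepts in {q0, q2, q3, q4, q5, q6} and M2 accepts in {A, B, C, E, F, G}. In every reachable pair the two components are either both accepting — (q0, E), (q4, F), (q5, A), (q3, B), (q6, C), (q2, G) — or both non-accepting, so no string is accepted by exactly one of the machines: L(M1) \ L(M2) and L(M2) \ L(M1) are both empty.
Hence every string is accepted by M1 iff it is accepted by M2, and the two languages coincide.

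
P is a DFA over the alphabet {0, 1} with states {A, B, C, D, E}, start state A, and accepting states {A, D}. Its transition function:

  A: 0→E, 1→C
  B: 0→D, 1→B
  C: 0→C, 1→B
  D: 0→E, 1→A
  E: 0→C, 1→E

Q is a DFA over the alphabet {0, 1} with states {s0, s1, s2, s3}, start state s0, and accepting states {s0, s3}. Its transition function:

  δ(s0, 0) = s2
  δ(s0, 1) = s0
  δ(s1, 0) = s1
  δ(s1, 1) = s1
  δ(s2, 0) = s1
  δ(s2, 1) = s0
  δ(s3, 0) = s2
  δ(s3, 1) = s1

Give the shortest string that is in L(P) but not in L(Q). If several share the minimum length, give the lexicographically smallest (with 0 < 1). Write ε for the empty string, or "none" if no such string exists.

The string 110 is accepted by P but not by Q.
No shorter string lies in the difference, and 110 is the lexicographically first length-3 string in L(P) \ L(Q).

110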